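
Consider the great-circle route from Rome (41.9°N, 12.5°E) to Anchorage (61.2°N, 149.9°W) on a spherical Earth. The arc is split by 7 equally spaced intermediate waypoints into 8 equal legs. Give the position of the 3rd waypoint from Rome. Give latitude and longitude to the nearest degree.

From cos δ = sin φ₁ sin φ₂ + cos φ₁ cos φ₂ cos Δλ, the central angle is δ ≈ 1.325 rad (75.9°).
Interpolate at f = 3/8 with slerp weights a = sin((1−f)δ)/sin δ ≈ 0.759, b = sin(fδ)/sin δ ≈ 0.491.
p = a·p₁ + b·p₂ ≈ (0.347, 0.004, 0.938); φ = arcsin(p_z) ≈ 69.69°, λ = atan2(p_y, p_x) ≈ 0.60°.

≈ 70°N, 1°E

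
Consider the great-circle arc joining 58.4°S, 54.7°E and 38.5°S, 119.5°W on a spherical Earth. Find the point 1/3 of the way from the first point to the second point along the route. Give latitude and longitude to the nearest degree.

Write both endpoints as unit vectors p₁, p₂ with components (cos φ cos λ, cos φ sin λ, sin φ).
The central angle between the endpoints is δ = arccos(p₁·p₂) ≈ 1.448 rad (83.0°).
Interpolate at f = 1/3 with slerp weights a = sin((1−f)δ)/sin δ ≈ 0.829, b = sin(fδ)/sin δ ≈ 0.468.
p = a·p₁ + b·p₂ ≈ (0.071, 0.036, -0.997); φ = arcsin(p_z) ≈ -85.46°, λ = atan2(p_y, p_x) ≈ 26.84°.

≈ 85°S, 27°E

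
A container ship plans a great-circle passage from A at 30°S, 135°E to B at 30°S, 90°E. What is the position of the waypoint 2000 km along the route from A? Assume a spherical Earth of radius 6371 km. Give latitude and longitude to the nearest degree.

≈ 32°S, 114°E

Convert each endpoint to a unit vector on the sphere (x = cos φ cos λ, y = cos φ sin λ, z = sin φ).
The central angle between the endpoints is δ = arccos(p₁·p₂) ≈ 0.676 rad (38.7°). The total great-circle distance is δ·R ≈ 0.676 × 6371 ≈ 4304 km, so the target fraction is f = 2000/4304 ≈ 0.465.
Interpolate at f ≈ 0.465 with slerp weights a = sin((1−f)δ)/sin δ ≈ 0.566, b = sin(fδ)/sin δ ≈ 0.494.
p = a·p₁ + b·p₂ ≈ (-0.346, 0.774, -0.530); φ = arcsin(p_z) ≈ -31.99°, λ = atan2(p_y, p_x) ≈ 114.11°.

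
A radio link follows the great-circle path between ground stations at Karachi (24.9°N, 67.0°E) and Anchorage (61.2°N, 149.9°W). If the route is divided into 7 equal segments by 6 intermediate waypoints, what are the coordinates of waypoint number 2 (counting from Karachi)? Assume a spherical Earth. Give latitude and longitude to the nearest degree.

From cos δ = sin φ₁ sin φ₂ + cos φ₁ cos φ₂ cos Δλ, the central angle is δ ≈ 1.551 rad (88.9°).
Interpolate at f = 2/7 with slerp weights a = sin((1−f)δ)/sin δ ≈ 0.895, b = sin(fδ)/sin δ ≈ 0.429.
p = a·p₁ + b·p₂ ≈ (0.138, 0.644, 0.753); φ = arcsin(p_z) ≈ 48.83°, λ = atan2(p_y, p_x) ≈ 77.86°.

≈ 49°N, 78°E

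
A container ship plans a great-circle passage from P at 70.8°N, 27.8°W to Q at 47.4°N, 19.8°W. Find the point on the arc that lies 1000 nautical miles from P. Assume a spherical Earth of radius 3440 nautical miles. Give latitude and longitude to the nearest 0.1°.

The haversine formula gives a central angle δ ≈ 0.414 rad (23.7°) between the endpoints. The total great-circle distance is δ·R ≈ 0.414 × 3440 ≈ 1424 nmi, so the target fraction is f = 1000/1424 ≈ 0.702.
Interpolate at f ≈ 0.702 with slerp weights a = sin((1−f)δ)/sin δ ≈ 0.305, b = sin(fδ)/sin δ ≈ 0.713.
p = a·p₁ + b·p₂ ≈ (0.543, -0.210, 0.813); φ = arcsin(p_z) ≈ 54.40°, λ = atan2(p_y, p_x) ≈ -21.18°.

≈ 54.4°N, 21.2°W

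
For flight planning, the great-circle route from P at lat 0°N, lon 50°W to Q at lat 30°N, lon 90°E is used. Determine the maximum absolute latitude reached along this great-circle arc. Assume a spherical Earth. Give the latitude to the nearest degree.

The great circle lies in the plane with unit normal n̂ = (p₁ × p₂)/|p₁ × p₂|.
Here n̂_z ≈ +0.744; the vertex latitude is φ_max = arccos|n̂_z| ≈ 41.9°.
Check via Clairaut: cos φ_max = |cos φ₁| · sin C = cos(0.0°)·sin(48.1°) ≈ 0.744, again giving ≈ 41.9°.

≈ 42°N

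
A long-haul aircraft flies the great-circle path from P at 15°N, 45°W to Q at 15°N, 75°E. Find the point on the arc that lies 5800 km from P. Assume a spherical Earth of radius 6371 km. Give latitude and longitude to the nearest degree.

≈ 28°N, 10°E

From cos δ = sin φ₁ sin φ₂ + cos φ₁ cos φ₂ cos Δλ, the central angle is δ ≈ 1.982 rad (113.5°). The total great-circle distance is δ·R ≈ 1.982 × 6371 ≈ 12626 km, so the target fraction is f = 5800/12626 ≈ 0.459.
Interpolate at f ≈ 0.459 with slerp weights a = sin((1−f)δ)/sin δ ≈ 0.958, b = sin(fδ)/sin δ ≈ 0.861.
p = a·p₁ + b·p₂ ≈ (0.869, 0.150, 0.471); φ = arcsin(p_z) ≈ 28.09°, λ = atan2(p_y, p_x) ≈ 9.77°.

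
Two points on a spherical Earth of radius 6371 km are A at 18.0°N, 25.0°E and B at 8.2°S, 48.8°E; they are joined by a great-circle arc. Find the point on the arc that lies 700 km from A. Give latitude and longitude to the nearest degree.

≈ 13°N, 29°E

Convert each endpoint to a unit vector on the sphere (x = cos φ cos λ, y = cos φ sin λ, z = sin φ).
The central angle between the endpoints is δ = arccos(p₁·p₂) ≈ 0.614 rad (35.2°). The total great-circle distance is δ·R ≈ 0.614 × 6371 ≈ 3913 km, so the target fraction is f = 700/3913 ≈ 0.179.
Interpolate at f ≈ 0.179 with slerp weights a = sin((1−f)δ)/sin δ ≈ 0.838, b = sin(fδ)/sin δ ≈ 0.190.
p = a·p₁ + b·p₂ ≈ (0.847, 0.479, 0.232); φ = arcsin(p_z) ≈ 13.41°, λ = atan2(p_y, p_x) ≈ 29.48°.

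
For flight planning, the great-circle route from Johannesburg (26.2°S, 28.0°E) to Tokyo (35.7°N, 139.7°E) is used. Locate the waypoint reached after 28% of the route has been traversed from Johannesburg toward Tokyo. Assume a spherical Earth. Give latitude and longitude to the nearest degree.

The haversine formula gives a central angle δ ≈ 2.126 rad (121.8°) between the endpoints.
Interpolate at f = 0.28 with slerp weights a = sin((1−f)δ)/sin δ ≈ 1.176, b = sin(fδ)/sin δ ≈ 0.660.
p = a·p₁ + b·p₂ ≈ (0.523, 0.842, -0.134); φ = arcsin(p_z) ≈ -7.71°, λ = atan2(p_y, p_x) ≈ 58.16°.

≈ 8°S, 58°E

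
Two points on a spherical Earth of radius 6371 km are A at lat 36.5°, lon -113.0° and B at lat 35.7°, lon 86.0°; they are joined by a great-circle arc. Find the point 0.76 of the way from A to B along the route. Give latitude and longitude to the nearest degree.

The haversine formula gives a central angle δ ≈ 1.844 rad (105.7°) between the endpoints.
Interpolate at f = 0.76 with slerp weights a = sin((1−f)δ)/sin δ ≈ 0.445, b = sin(fδ)/sin δ ≈ 1.024.
p = a·p₁ + b·p₂ ≈ (-0.082, 0.500, 0.862); φ = arcsin(p_z) ≈ 59.55°, λ = atan2(p_y, p_x) ≈ 99.28°.

≈ lat 60°, lon 99°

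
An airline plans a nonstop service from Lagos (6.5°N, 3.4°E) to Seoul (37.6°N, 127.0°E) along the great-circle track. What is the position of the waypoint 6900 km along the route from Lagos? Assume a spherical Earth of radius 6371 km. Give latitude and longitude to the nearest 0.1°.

≈ (42.2°N, 61.2°E)

Write both endpoints as unit vectors p₁, p₂ with components (cos φ cos λ, cos φ sin λ, sin φ).
The central angle between the endpoints is δ = arccos(p₁·p₂) ≈ 1.946 rad (111.5°). The total great-circle distance is δ·R ≈ 1.946 × 6371 ≈ 12399 km, so the target fraction is f = 6900/12399 ≈ 0.557.
Interpolate at f ≈ 0.557 with slerp weights a = sin((1−f)δ)/sin δ ≈ 0.817, b = sin(fδ)/sin δ ≈ 0.949.
p = a·p₁ + b·p₂ ≈ (0.357, 0.649, 0.672); φ = arcsin(p_z) ≈ 42.20°, λ = atan2(p_y, p_x) ≈ 61.16°.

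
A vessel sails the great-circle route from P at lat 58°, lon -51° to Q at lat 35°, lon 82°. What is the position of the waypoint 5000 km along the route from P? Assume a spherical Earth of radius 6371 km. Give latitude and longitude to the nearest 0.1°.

Write both endpoints as unit vectors p₁, p₂ with components (cos φ cos λ, cos φ sin λ, sin φ).
The central angle between the endpoints is δ = arccos(p₁·p₂) ≈ 1.379 rad (79.0°). The total great-circle distance is δ·R ≈ 1.379 × 6371 ≈ 8787 km, so the target fraction is f = 5000/8787 ≈ 0.569.
Interpolate at f ≈ 0.569 with slerp weights a = sin((1−f)δ)/sin δ ≈ 0.570, b = sin(fδ)/sin δ ≈ 0.720.
p = a·p₁ + b·p₂ ≈ (0.272, 0.349, 0.897); φ = arcsin(p_z) ≈ 63.73°, λ = atan2(p_y, p_x) ≈ 52.04°.

≈ lat 63.7°, lon 52.0°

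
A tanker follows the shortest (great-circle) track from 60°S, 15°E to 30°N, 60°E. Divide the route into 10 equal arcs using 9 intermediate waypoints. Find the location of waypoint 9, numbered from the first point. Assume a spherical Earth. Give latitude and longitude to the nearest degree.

From cos δ = sin φ₁ sin φ₂ + cos φ₁ cos φ₂ cos Δλ, the central angle is δ ≈ 1.698 rad (97.3°).
Interpolate at f = 9/10 with slerp weights a = sin((1−f)δ)/sin δ ≈ 0.170, b = sin(fδ)/sin δ ≈ 1.007.
p = a·p₁ + b·p₂ ≈ (0.518, 0.777, 0.356); φ = arcsin(p_z) ≈ 20.86°, λ = atan2(p_y, p_x) ≈ 56.30°.

≈ 21°N, 56°E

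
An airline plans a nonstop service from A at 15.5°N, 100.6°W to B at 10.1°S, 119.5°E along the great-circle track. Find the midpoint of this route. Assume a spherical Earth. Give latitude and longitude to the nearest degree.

Convert each endpoint to a unit vector on the sphere (x = cos φ cos λ, y = cos φ sin λ, z = sin φ).
The central angle between the endpoints is δ = arccos(p₁·p₂) ≈ 2.454 rad (140.6°).
Interpolate at f = 1/2 with slerp weights a = sin((1−f)δ)/sin δ ≈ 1.483, b = sin(fδ)/sin δ ≈ 1.483.
p = a·p₁ + b·p₂ ≈ (-0.982, -0.134, 0.136); φ = arcsin(p_z) ≈ 7.83°, λ = atan2(p_y, p_x) ≈ -172.23°.

≈ 8°N, 172°W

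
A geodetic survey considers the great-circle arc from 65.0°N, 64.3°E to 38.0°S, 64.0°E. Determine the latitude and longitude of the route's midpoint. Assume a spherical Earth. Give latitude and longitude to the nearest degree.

Convert each endpoint to a unit vector on the sphere (x = cos φ cos λ, y = cos φ sin λ, z = sin φ).
The central angle between the endpoints is δ = arccos(p₁·p₂) ≈ 1.798 rad (103.0°).
Interpolate at f = 1/2 with slerp weights a = sin((1−f)δ)/sin δ ≈ 0.803, b = sin(fδ)/sin δ ≈ 0.803.
p = a·p₁ + b·p₂ ≈ (0.425, 0.875, 0.233); φ = arcsin(p_z) ≈ 13.50°, λ = atan2(p_y, p_x) ≈ 64.10°.

≈ 14°N, 64°E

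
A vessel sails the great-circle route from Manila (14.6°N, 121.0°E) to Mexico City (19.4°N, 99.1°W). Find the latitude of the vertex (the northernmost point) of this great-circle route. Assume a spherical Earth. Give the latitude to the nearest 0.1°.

≈ 41.8°N

The great circle lies in the plane with unit normal n̂ = (p₁ × p₂)/|p₁ × p₂|.
Here n̂_z ≈ +0.745; the vertex latitude is φ_max = arccos|n̂_z| ≈ 41.8°.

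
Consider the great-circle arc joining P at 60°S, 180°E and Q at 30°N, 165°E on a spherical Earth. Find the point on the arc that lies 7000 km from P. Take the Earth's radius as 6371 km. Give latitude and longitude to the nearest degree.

Write both endpoints as unit vectors p₁, p₂ with components (cos φ cos λ, cos φ sin λ, sin φ).
The central angle between the endpoints is δ = arccos(p₁·p₂) ≈ 1.586 rad (90.8°). The total great-circle distance is δ·R ≈ 1.586 × 6371 ≈ 10102 km, so the target fraction is f = 7000/10102 ≈ 0.693.
Interpolate at f ≈ 0.693 with slerp weights a = sin((1−f)δ)/sin δ ≈ 0.468, b = sin(fδ)/sin δ ≈ 0.891.
p = a·p₁ + b·p₂ ≈ (-0.979, 0.200, 0.040); φ = arcsin(p_z) ≈ 2.30°, λ = atan2(p_y, p_x) ≈ 168.47°.

≈ 2°N, 168°E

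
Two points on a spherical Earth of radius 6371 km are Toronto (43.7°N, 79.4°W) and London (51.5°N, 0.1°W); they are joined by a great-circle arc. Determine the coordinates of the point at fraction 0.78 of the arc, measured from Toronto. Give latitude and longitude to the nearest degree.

≈ 55°N, 18°W

The haversine formula gives a central angle δ ≈ 0.897 rad (51.4°) between the endpoints.
Interpolate at f = 0.78 with slerp weights a = sin((1−f)δ)/sin δ ≈ 0.251, b = sin(fδ)/sin δ ≈ 0.824.
p = a·p₁ + b·p₂ ≈ (0.546, -0.179, 0.818); φ = arcsin(p_z) ≈ 54.90°, λ = atan2(p_y, p_x) ≈ -18.16°.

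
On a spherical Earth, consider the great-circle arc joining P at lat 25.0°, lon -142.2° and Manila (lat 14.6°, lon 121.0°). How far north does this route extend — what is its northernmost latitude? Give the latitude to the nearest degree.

The great circle lies in the plane with unit normal n̂ = (p₁ × p₂)/|p₁ × p₂|.
Here n̂_z ≈ -0.871; the vertex latitude is φ_max = arccos|n̂_z| ≈ 29.4°.
Check via Clairaut: cos φ_max = |cos φ₁| · sin C = cos(25.0°)·sin(73.9°) ≈ 0.871, again giving ≈ 29.4°.

≈ 29°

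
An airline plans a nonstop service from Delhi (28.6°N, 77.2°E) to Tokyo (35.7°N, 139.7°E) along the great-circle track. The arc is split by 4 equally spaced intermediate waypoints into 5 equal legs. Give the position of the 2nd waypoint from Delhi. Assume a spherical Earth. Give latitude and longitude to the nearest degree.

≈ (35°N, 101°E)

Write both endpoints as unit vectors p₁, p₂ with components (cos φ cos λ, cos φ sin λ, sin φ).
The central angle between the endpoints is δ = arccos(p₁·p₂) ≈ 0.917 rad (52.5°).
Interpolate at f = 2/5 with slerp weights a = sin((1−f)δ)/sin δ ≈ 0.659, b = sin(fδ)/sin δ ≈ 0.452.
p = a·p₁ + b·p₂ ≈ (-0.152, 0.801, 0.579); φ = arcsin(p_z) ≈ 35.37°, λ = atan2(p_y, p_x) ≈ 100.72°.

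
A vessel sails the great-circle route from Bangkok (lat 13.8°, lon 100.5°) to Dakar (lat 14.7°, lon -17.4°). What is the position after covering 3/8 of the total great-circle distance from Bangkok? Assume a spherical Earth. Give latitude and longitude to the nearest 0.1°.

From cos δ = sin φ₁ sin φ₂ + cos φ₁ cos φ₂ cos Δλ, the central angle is δ ≈ 1.960 rad (112.3°).
Interpolate at f = 3/8 with slerp weights a = sin((1−f)δ)/sin δ ≈ 1.017, b = sin(fδ)/sin δ ≈ 0.725.
p = a·p₁ + b·p₂ ≈ (0.489, 0.761, 0.426); φ = arcsin(p_z) ≈ 25.24°, λ = atan2(p_y, p_x) ≈ 57.29°.

≈ lat 25.2°, lon 57.3°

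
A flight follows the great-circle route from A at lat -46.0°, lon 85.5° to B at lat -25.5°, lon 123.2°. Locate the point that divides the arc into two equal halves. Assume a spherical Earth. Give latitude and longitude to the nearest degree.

≈ lat -37°, lon 107°

From cos δ = sin φ₁ sin φ₂ + cos φ₁ cos φ₂ cos Δλ, the central angle is δ ≈ 0.634 rad (36.3°).
Interpolate at f = 1/2 with slerp weights a = sin((1−f)δ)/sin δ ≈ 0.526, b = sin(fδ)/sin δ ≈ 0.526.
p = a·p₁ + b·p₂ ≈ (-0.231, 0.762, -0.605); φ = arcsin(p_z) ≈ -37.23°, λ = atan2(p_y, p_x) ≈ 106.89°.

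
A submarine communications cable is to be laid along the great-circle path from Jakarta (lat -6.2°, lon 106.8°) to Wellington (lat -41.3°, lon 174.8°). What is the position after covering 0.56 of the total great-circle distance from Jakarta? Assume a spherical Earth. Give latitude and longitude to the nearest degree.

From cos δ = sin φ₁ sin φ₂ + cos φ₁ cos φ₂ cos Δλ, the central angle is δ ≈ 1.212 rad (69.4°).
Interpolate at f = 0.56 with slerp weights a = sin((1−f)δ)/sin δ ≈ 0.543, b = sin(fδ)/sin δ ≈ 0.671.
p = a·p₁ + b·p₂ ≈ (-0.658, 0.562, -0.501); φ = arcsin(p_z) ≈ -30.08°, λ = atan2(p_y, p_x) ≈ 139.47°.

≈ lat -30°, lon 139°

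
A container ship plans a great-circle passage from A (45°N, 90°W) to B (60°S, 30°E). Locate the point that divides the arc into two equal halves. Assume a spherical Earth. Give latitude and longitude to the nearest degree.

≈ (14°S, 47°W)

Write both endpoints as unit vectors p₁, p₂ with components (cos φ cos λ, cos φ sin λ, sin φ).
The central angle between the endpoints is δ = arccos(p₁·p₂) ≈ 2.480 rad (142.1°).
Interpolate at f = 1/2 with slerp weights a = sin((1−f)δ)/sin δ ≈ 1.540, b = sin(fδ)/sin δ ≈ 1.540.
p = a·p₁ + b·p₂ ≈ (0.667, -0.704, -0.245); φ = arcsin(p_z) ≈ -14.17°, λ = atan2(p_y, p_x) ≈ -46.55°.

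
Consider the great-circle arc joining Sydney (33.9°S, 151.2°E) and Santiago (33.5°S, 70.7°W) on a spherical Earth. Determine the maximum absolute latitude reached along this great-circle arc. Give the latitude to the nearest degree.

The great circle lies in the plane with unit normal n̂ = (p₁ × p₂)/|p₁ × p₂|.
Here n̂_z ≈ +0.472; the vertex latitude is φ_max = arccos|n̂_z| ≈ 61.8°.
Check via Clairaut: cos φ_max = |cos φ₁| · sin C = cos(33.9°)·sin(145.3°) ≈ 0.472, again giving ≈ 61.8°.

≈ 62°S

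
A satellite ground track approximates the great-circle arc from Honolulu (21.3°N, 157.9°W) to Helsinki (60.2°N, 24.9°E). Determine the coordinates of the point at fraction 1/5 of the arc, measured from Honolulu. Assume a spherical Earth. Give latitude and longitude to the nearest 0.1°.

Convert each endpoint to a unit vector on the sphere (x = cos φ cos λ, y = cos φ sin λ, z = sin φ).
The central angle between the endpoints is δ = arccos(p₁·p₂) ≈ 1.719 rad (98.5°).
Interpolate at f = 1/5 with slerp weights a = sin((1−f)δ)/sin δ ≈ 0.992, b = sin(fδ)/sin δ ≈ 0.341.
p = a·p₁ + b·p₂ ≈ (-0.702, -0.276, 0.656); φ = arcsin(p_z) ≈ 40.99°, λ = atan2(p_y, p_x) ≈ -158.53°.

≈ 41.0°N, 158.5°W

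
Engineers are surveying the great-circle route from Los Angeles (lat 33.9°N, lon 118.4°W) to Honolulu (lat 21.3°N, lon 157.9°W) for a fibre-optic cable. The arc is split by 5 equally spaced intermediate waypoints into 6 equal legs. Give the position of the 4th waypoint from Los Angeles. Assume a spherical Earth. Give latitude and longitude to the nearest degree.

≈ lat 27°N, lon 146°W

From cos δ = sin φ₁ sin φ₂ + cos φ₁ cos φ₂ cos Δλ, the central angle is δ ≈ 0.645 rad (36.9°).
Interpolate at f = 4/6 with slerp weights a = sin((1−f)δ)/sin δ ≈ 0.355, b = sin(fδ)/sin δ ≈ 0.693.
p = a·p₁ + b·p₂ ≈ (-0.739, -0.502, 0.450); φ = arcsin(p_z) ≈ 26.73°, λ = atan2(p_y, p_x) ≈ -145.79°.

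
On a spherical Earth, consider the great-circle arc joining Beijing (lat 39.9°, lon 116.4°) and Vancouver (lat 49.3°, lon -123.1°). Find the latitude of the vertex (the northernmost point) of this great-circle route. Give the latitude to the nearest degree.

The great circle lies in the plane with unit normal n̂ = (p₁ × p₂)/|p₁ × p₂|.
Here n̂_z ≈ +0.443; the vertex latitude is φ_max = arccos|n̂_z| ≈ 63.7°.
Check via Clairaut: cos φ_max = |cos φ₁| · sin C = cos(39.9°)·sin(35.3°) ≈ 0.443, again giving ≈ 63.7°.

≈ 64°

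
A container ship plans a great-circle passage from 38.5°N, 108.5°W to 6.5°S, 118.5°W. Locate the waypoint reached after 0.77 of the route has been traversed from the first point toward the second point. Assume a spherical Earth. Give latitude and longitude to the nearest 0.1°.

≈ 3.9°N, 116.5°W

From cos δ = sin φ₁ sin φ₂ + cos φ₁ cos φ₂ cos Δλ, the central angle is δ ≈ 0.802 rad (45.9°).
Interpolate at f = 0.77 with slerp weights a = sin((1−f)δ)/sin δ ≈ 0.255, b = sin(fδ)/sin δ ≈ 0.806.
p = a·p₁ + b·p₂ ≈ (-0.445, -0.893, 0.068); φ = arcsin(p_z) ≈ 3.88°, λ = atan2(p_y, p_x) ≈ -116.51°.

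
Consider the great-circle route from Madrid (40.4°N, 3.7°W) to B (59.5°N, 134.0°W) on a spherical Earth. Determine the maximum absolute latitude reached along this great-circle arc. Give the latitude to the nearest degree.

≈ 72°N

The great circle lies in the plane with unit normal n̂ = (p₁ × p₂)/|p₁ × p₂|.
Here n̂_z ≈ -0.310; the vertex latitude is φ_max = arccos|n̂_z| ≈ 71.9°.
Check via Clairaut: cos φ_max = |cos φ₁| · sin C = cos(40.4°)·sin(24.0°) ≈ 0.310, again giving ≈ 71.9°.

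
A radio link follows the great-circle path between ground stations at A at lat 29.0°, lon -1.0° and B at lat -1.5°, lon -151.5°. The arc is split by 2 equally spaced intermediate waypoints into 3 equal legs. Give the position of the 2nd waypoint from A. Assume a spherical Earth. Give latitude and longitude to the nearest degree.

Write both endpoints as unit vectors p₁, p₂ with components (cos φ cos λ, cos φ sin λ, sin φ).
The central angle between the endpoints is δ = arccos(p₁·p₂) ≈ 2.455 rad (140.7°).
Interpolate at f = 2/3 with slerp weights a = sin((1−f)δ)/sin δ ≈ 1.152, b = sin(fδ)/sin δ ≈ 1.575.
p = a·p₁ + b·p₂ ≈ (-0.376, -0.769, 0.517); φ = arcsin(p_z) ≈ 31.16°, λ = atan2(p_y, p_x) ≈ -116.05°.

≈ lat 31°, lon -116°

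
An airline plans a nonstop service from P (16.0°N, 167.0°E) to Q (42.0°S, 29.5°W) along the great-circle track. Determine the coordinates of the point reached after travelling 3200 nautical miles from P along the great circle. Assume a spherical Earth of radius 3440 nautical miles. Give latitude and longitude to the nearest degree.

≈ (32°S, 169°W)

Convert each endpoint to a unit vector on the sphere (x = cos φ cos λ, y = cos φ sin λ, z = sin φ).
The central angle between the endpoints is δ = arccos(p₁·p₂) ≈ 2.625 rad (150.4°). The total great-circle distance is δ·R ≈ 2.625 × 3440 ≈ 9029 nmi, so the target fraction is f = 3200/9029 ≈ 0.354.
Interpolate at f ≈ 0.354 with slerp weights a = sin((1−f)δ)/sin δ ≈ 2.008, b = sin(fδ)/sin δ ≈ 1.623.
p = a·p₁ + b·p₂ ≈ (-0.832, -0.159, -0.532); φ = arcsin(p_z) ≈ -32.15°, λ = atan2(p_y, p_x) ≈ -169.14°.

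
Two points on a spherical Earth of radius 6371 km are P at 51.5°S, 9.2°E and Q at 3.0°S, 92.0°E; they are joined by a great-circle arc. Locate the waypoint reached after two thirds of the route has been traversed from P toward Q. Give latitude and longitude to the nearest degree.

From cos δ = sin φ₁ sin φ₂ + cos φ₁ cos φ₂ cos Δλ, the central angle is δ ≈ 1.452 rad (83.2°).
Interpolate at f = 2/3 with slerp weights a = sin((1−f)δ)/sin δ ≈ 0.469, b = sin(fδ)/sin δ ≈ 0.829.
p = a·p₁ + b·p₂ ≈ (0.259, 0.874, -0.410); φ = arcsin(p_z) ≈ -24.21°, λ = atan2(p_y, p_x) ≈ 73.50°.

≈ 24°S, 74°E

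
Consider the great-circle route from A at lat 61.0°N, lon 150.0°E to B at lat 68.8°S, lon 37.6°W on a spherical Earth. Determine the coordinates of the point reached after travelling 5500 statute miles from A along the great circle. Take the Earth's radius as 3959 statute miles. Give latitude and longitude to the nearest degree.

From cos δ = sin φ₁ sin φ₂ + cos φ₁ cos φ₂ cos Δλ, the central angle is δ ≈ 2.995 rad (171.6°). The total great-circle distance is δ·R ≈ 2.995 × 3959 ≈ 11855 mi, so the target fraction is f = 5500/11855 ≈ 0.464.
Interpolate at f ≈ 0.464 with slerp weights a = sin((1−f)δ)/sin δ ≈ 6.821, b = sin(fδ)/sin δ ≈ 6.713.
p = a·p₁ + b·p₂ ≈ (-0.941, 0.172, -0.293); φ = arcsin(p_z) ≈ -17.03°, λ = atan2(p_y, p_x) ≈ 169.62°.

≈ lat 17°S, lon 170°E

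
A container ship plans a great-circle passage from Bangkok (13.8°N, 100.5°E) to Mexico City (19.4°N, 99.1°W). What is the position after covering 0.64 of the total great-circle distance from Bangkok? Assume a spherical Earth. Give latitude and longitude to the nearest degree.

The haversine formula gives a central angle δ ≈ 2.471 rad (141.6°) between the endpoints.
Interpolate at f = 0.64 with slerp weights a = sin((1−f)δ)/sin δ ≈ 1.251, b = sin(fδ)/sin δ ≈ 1.610.
p = a·p₁ + b·p₂ ≈ (-0.461, -0.305, 0.833); φ = arcsin(p_z) ≈ 56.41°, λ = atan2(p_y, p_x) ≈ -146.54°.

≈ (56°N, 147°W)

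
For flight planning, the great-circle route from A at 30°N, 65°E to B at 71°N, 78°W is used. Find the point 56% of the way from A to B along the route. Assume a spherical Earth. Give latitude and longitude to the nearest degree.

The haversine formula gives a central angle δ ≈ 1.321 rad (75.7°) between the endpoints.
Interpolate at f = 0.56 with slerp weights a = sin((1−f)δ)/sin δ ≈ 0.567, b = sin(fδ)/sin δ ≈ 0.696.
p = a·p₁ + b·p₂ ≈ (0.254, 0.223, 0.941); φ = arcsin(p_z) ≈ 70.22°, λ = atan2(p_y, p_x) ≈ 41.25°.

≈ 70°N, 41°E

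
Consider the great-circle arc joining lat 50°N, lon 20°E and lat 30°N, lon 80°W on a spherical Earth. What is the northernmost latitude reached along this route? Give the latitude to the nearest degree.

≈ 55°N

The great circle lies in the plane with unit normal n̂ = (p₁ × p₂)/|p₁ × p₂|.
Here n̂_z ≈ -0.572; the vertex latitude is φ_max = arccos|n̂_z| ≈ 55.1°.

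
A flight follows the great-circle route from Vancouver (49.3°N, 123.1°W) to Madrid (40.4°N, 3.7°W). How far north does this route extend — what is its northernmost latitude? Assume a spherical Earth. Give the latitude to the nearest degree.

≈ 63°N

The great circle lies in the plane with unit normal n̂ = (p₁ × p₂)/|p₁ × p₂|.
Here n̂_z ≈ +0.447; the vertex latitude is φ_max = arccos|n̂_z| ≈ 63.5°.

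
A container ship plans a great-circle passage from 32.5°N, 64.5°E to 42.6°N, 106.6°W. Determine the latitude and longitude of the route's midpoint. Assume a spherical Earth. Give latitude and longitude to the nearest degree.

Write both endpoints as unit vectors p₁, p₂ with components (cos φ cos λ, cos φ sin λ, sin φ).
The central angle between the endpoints is δ = arccos(p₁·p₂) ≈ 1.823 rad (104.5°).
Interpolate at f = 1/2 with slerp weights a = sin((1−f)δ)/sin δ ≈ 0.816, b = sin(fδ)/sin δ ≈ 0.816.
p = a·p₁ + b·p₂ ≈ (0.125, 0.046, 0.991); φ = arcsin(p_z) ≈ 82.37°, λ = atan2(p_y, p_x) ≈ 20.07°.

≈ 82°N, 20°E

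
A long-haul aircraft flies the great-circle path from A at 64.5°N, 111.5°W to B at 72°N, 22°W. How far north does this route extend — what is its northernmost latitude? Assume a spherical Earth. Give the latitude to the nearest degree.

The great circle lies in the plane with unit normal n̂ = (p₁ × p₂)/|p₁ × p₂|.
Here n̂_z ≈ +0.260; the vertex latitude is φ_max = arccos|n̂_z| ≈ 74.9°.

≈ 75°N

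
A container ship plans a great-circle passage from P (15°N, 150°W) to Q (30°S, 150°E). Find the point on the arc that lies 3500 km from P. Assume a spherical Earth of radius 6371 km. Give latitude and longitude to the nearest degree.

Convert each endpoint to a unit vector on the sphere (x = cos φ cos λ, y = cos φ sin λ, z = sin φ).
The central angle between the endpoints is δ = arccos(p₁·p₂) ≈ 1.278 rad (73.2°). The total great-circle distance is δ·R ≈ 1.278 × 6371 ≈ 8141 km, so the target fraction is f = 3500/8141 ≈ 0.430.
Interpolate at f ≈ 0.430 with slerp weights a = sin((1−f)δ)/sin δ ≈ 0.695, b = sin(fδ)/sin δ ≈ 0.545.
p = a·p₁ + b·p₂ ≈ (-0.991, -0.100, -0.093); φ = arcsin(p_z) ≈ -5.32°, λ = atan2(p_y, p_x) ≈ -174.26°.

≈ (5°S, 174°W)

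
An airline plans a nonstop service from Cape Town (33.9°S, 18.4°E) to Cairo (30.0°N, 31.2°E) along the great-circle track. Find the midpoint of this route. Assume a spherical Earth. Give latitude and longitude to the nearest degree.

Convert each endpoint to a unit vector on the sphere (x = cos φ cos λ, y = cos φ sin λ, z = sin φ).
The central angle between the endpoints is δ = arccos(p₁·p₂) ≈ 1.135 rad (65.0°).
Interpolate at f = 1/2 with slerp weights a = sin((1−f)δ)/sin δ ≈ 0.593, b = sin(fδ)/sin δ ≈ 0.593.
p = a·p₁ + b·p₂ ≈ (0.906, 0.421, -0.034); φ = arcsin(p_z) ≈ -1.96°, λ = atan2(p_y, p_x) ≈ 24.94°.

≈ 2°S, 25°E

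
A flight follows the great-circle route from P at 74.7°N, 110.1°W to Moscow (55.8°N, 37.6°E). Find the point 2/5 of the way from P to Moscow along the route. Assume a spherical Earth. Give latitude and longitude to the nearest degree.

Convert each endpoint to a unit vector on the sphere (x = cos φ cos λ, y = cos φ sin λ, z = sin φ).
The central angle between the endpoints is δ = arccos(p₁·p₂) ≈ 0.833 rad (47.7°).
Interpolate at f = 2/5 with slerp weights a = sin((1−f)δ)/sin δ ≈ 0.648, b = sin(fδ)/sin δ ≈ 0.442.
p = a·p₁ + b·p₂ ≈ (0.138, -0.009, 0.990); φ = arcsin(p_z) ≈ 82.04°, λ = atan2(p_y, p_x) ≈ -3.69°.

≈ 82°N, 4°W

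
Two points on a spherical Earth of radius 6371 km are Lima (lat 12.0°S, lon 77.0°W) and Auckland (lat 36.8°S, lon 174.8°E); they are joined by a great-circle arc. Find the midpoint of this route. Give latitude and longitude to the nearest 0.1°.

≈ lat 37.5°S, lon 123.3°W

Write both endpoints as unit vectors p₁, p₂ with components (cos φ cos λ, cos φ sin λ, sin φ).
The central angle between the endpoints is δ = arccos(p₁·p₂) ≈ 1.691 rad (96.9°).
Interpolate at f = 1/2 with slerp weights a = sin((1−f)δ)/sin δ ≈ 0.754, b = sin(fδ)/sin δ ≈ 0.754.
p = a·p₁ + b·p₂ ≈ (-0.435, -0.664, -0.608); φ = arcsin(p_z) ≈ -37.47°, λ = atan2(p_y, p_x) ≈ -123.26°.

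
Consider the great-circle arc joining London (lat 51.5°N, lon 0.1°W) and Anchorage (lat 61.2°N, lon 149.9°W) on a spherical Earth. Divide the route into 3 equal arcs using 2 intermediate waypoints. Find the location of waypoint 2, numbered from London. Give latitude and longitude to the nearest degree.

Write both endpoints as unit vectors p₁, p₂ with components (cos φ cos λ, cos φ sin λ, sin φ).
The central angle between the endpoints is δ = arccos(p₁·p₂) ≈ 1.130 rad (64.7°).
Interpolate at f = 2/3 with slerp weights a = sin((1−f)δ)/sin δ ≈ 0.407, b = sin(fδ)/sin δ ≈ 0.756.
p = a·p₁ + b·p₂ ≈ (-0.062, -0.183, 0.981); φ = arcsin(p_z) ≈ 78.85°, λ = atan2(p_y, p_x) ≈ -108.72°.

≈ lat 79°N, lon 109°W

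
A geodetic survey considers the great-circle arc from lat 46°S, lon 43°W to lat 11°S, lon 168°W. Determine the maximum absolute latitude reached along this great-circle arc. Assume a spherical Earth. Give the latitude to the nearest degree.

≈ 55°S

The great circle lies in the plane with unit normal n̂ = (p₁ × p₂)/|p₁ × p₂|.
Here n̂_z ≈ -0.577; the vertex latitude is φ_max = arccos|n̂_z| ≈ 54.7°.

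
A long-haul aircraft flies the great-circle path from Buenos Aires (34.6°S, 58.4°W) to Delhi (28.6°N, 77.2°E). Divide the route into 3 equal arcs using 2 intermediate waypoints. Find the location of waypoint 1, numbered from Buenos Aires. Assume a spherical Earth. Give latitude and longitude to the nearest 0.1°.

The haversine formula gives a central angle δ ≈ 2.479 rad (142.0°) between the endpoints.
Interpolate at f = 1/3 with slerp weights a = sin((1−f)δ)/sin δ ≈ 1.619, b = sin(fδ)/sin δ ≈ 1.195.
p = a·p₁ + b·p₂ ≈ (0.931, -0.112, -0.348); φ = arcsin(p_z) ≈ -20.34°, λ = atan2(p_y, p_x) ≈ -6.88°.

≈ 20.3°S, 6.9°W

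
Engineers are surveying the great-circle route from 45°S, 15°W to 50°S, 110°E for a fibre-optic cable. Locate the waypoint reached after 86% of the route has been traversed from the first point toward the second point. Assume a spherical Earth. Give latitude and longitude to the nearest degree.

From cos δ = sin φ₁ sin φ₂ + cos φ₁ cos φ₂ cos Δλ, the central angle is δ ≈ 1.286 rad (73.7°).
Interpolate at f = 0.86 with slerp weights a = sin((1−f)δ)/sin δ ≈ 0.187, b = sin(fδ)/sin δ ≈ 0.931.
p = a·p₁ + b·p₂ ≈ (-0.077, 0.528, -0.845); φ = arcsin(p_z) ≈ -57.72°, λ = atan2(p_y, p_x) ≈ 98.33°.

≈ 58°S, 98°E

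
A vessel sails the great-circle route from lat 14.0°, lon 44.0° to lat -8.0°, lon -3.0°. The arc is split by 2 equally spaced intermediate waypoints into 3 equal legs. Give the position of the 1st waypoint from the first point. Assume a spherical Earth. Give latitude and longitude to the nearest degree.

≈ lat 7°, lon 28°

From cos δ = sin φ₁ sin φ₂ + cos φ₁ cos φ₂ cos Δλ, the central angle is δ ≈ 0.900 rad (51.6°).
Interpolate at f = 1/3 with slerp weights a = sin((1−f)δ)/sin δ ≈ 0.721, b = sin(fδ)/sin δ ≈ 0.377.
p = a·p₁ + b·p₂ ≈ (0.876, 0.466, 0.122); φ = arcsin(p_z) ≈ 7.00°, λ = atan2(p_y, p_x) ≈ 28.02°.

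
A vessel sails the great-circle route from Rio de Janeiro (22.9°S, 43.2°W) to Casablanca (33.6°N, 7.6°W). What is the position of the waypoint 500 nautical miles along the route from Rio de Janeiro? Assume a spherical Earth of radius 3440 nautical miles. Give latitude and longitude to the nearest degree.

≈ (16°S, 39°W)

From cos δ = sin φ₁ sin φ₂ + cos φ₁ cos φ₂ cos Δλ, the central angle is δ ≈ 1.150 rad (65.9°). The total great-circle distance is δ·R ≈ 1.150 × 3440 ≈ 3956 nmi, so the target fraction is f = 500/3956 ≈ 0.126.
Interpolate at f ≈ 0.126 with slerp weights a = sin((1−f)δ)/sin δ ≈ 0.925, b = sin(fδ)/sin δ ≈ 0.159.
p = a·p₁ + b·p₂ ≈ (0.752, -0.601, -0.272); φ = arcsin(p_z) ≈ -15.78°, λ = atan2(p_y, p_x) ≈ -38.61°.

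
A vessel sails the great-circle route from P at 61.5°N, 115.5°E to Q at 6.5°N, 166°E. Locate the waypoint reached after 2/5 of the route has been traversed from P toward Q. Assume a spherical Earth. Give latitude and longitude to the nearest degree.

From cos δ = sin φ₁ sin φ₂ + cos φ₁ cos φ₂ cos Δλ, the central angle is δ ≈ 1.158 rad (66.4°).
Interpolate at f = 2/5 with slerp weights a = sin((1−f)δ)/sin δ ≈ 0.699, b = sin(fδ)/sin δ ≈ 0.488.
p = a·p₁ + b·p₂ ≈ (-0.614, 0.418, 0.669); φ = arcsin(p_z) ≈ 42.03°, λ = atan2(p_y, p_x) ≈ 145.73°.

≈ 42°N, 146°E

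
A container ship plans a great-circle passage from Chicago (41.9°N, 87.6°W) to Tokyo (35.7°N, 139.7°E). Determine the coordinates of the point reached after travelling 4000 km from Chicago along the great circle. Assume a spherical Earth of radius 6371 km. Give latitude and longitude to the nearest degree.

Write both endpoints as unit vectors p₁, p₂ with components (cos φ cos λ, cos φ sin λ, sin φ).
The central angle between the endpoints is δ = arccos(p₁·p₂) ≈ 1.591 rad (91.2°). The total great-circle distance is δ·R ≈ 1.591 × 6371 ≈ 10136 km, so the target fraction is f = 4000/10136 ≈ 0.395.
Interpolate at f ≈ 0.395 with slerp weights a = sin((1−f)δ)/sin δ ≈ 0.821, b = sin(fδ)/sin δ ≈ 0.588.
p = a·p₁ + b·p₂ ≈ (-0.338, -0.302, 0.891); φ = arcsin(p_z) ≈ 63.03°, λ = atan2(p_y, p_x) ≈ -138.24°.

≈ 63°N, 138°W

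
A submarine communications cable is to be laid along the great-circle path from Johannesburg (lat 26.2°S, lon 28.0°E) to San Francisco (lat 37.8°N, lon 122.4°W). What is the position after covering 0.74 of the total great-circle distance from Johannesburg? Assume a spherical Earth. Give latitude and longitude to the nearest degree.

The haversine formula gives a central angle δ ≈ 2.662 rad (152.5°) between the endpoints.
Interpolate at f = 0.74 with slerp weights a = sin((1−f)δ)/sin δ ≈ 1.382, b = sin(fδ)/sin δ ≈ 1.996.
p = a·p₁ + b·p₂ ≈ (0.250, -0.749, 0.613); φ = arcsin(p_z) ≈ 37.82°, λ = atan2(p_y, p_x) ≈ -71.56°.

≈ lat 38°N, lon 72°W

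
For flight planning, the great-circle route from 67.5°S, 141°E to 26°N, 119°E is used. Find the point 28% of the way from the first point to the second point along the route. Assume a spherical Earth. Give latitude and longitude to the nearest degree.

≈ 42°S, 129°E

Write both endpoints as unit vectors p₁, p₂ with components (cos φ cos λ, cos φ sin λ, sin φ).
The central angle between the endpoints is δ = arccos(p₁·p₂) ≈ 1.657 rad (94.9°).
Interpolate at f = 0.28 with slerp weights a = sin((1−f)δ)/sin δ ≈ 0.933, b = sin(fδ)/sin δ ≈ 0.449.
p = a·p₁ + b·p₂ ≈ (-0.473, 0.578, -0.665); φ = arcsin(p_z) ≈ -41.69°, λ = atan2(p_y, p_x) ≈ 129.32°.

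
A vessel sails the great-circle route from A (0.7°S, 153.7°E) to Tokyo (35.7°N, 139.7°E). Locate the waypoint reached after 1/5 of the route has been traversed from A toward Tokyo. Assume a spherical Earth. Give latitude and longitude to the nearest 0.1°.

Convert each endpoint to a unit vector on the sphere (x = cos φ cos λ, y = cos φ sin λ, z = sin φ).
The central angle between the endpoints is δ = arccos(p₁·p₂) ≈ 0.675 rad (38.7°).
Interpolate at f = 1/5 with slerp weights a = sin((1−f)δ)/sin δ ≈ 0.823, b = sin(fδ)/sin δ ≈ 0.215.
p = a·p₁ + b·p₂ ≈ (-0.871, 0.478, 0.116); φ = arcsin(p_z) ≈ 6.64°, λ = atan2(p_y, p_x) ≈ 151.26°.

≈ (6.6°N, 151.3°E)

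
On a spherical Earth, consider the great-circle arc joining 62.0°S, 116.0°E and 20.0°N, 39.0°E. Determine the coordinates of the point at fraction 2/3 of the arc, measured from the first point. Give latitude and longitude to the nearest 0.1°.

≈ 10.3°S, 54.4°E

Convert each endpoint to a unit vector on the sphere (x = cos φ cos λ, y = cos φ sin λ, z = sin φ).
The central angle between the endpoints is δ = arccos(p₁·p₂) ≈ 1.775 rad (101.7°).
Interpolate at f = 2/3 with slerp weights a = sin((1−f)δ)/sin δ ≈ 0.570, b = sin(fδ)/sin δ ≈ 0.945.
p = a·p₁ + b·p₂ ≈ (0.573, 0.799, -0.180); φ = arcsin(p_z) ≈ -10.34°, λ = atan2(p_y, p_x) ≈ 54.36°.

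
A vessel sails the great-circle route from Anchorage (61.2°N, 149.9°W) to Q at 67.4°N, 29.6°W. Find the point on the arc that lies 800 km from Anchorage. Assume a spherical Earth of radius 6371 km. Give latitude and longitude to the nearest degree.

The haversine formula gives a central angle δ ≈ 0.773 rad (44.3°) between the endpoints. The total great-circle distance is δ·R ≈ 0.773 × 6371 ≈ 4927 km, so the target fraction is f = 800/4927 ≈ 0.162.
Interpolate at f ≈ 0.162 with slerp weights a = sin((1−f)δ)/sin δ ≈ 0.864, b = sin(fδ)/sin δ ≈ 0.179.
p = a·p₁ + b·p₂ ≈ (-0.300, -0.243, 0.923); φ = arcsin(p_z) ≈ 67.29°, λ = atan2(p_y, p_x) ≈ -141.03°.

≈ 67°N, 141°W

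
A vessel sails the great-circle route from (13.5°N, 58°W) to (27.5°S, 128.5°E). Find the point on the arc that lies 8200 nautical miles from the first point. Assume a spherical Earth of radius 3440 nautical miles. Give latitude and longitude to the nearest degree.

≈ (52°S, 147°E)

From cos δ = sin φ₁ sin φ₂ + cos φ₁ cos φ₂ cos Δλ, the central angle is δ ≈ 2.875 rad (164.7°). The total great-circle distance is δ·R ≈ 2.875 × 3440 ≈ 9891 nmi, so the target fraction is f = 8200/9891 ≈ 0.829.
Interpolate at f ≈ 0.829 with slerp weights a = sin((1−f)δ)/sin δ ≈ 1.794, b = sin(fδ)/sin δ ≈ 2.612.
p = a·p₁ + b·p₂ ≈ (-0.518, 0.334, -0.787); φ = arcsin(p_z) ≈ -51.94°, λ = atan2(p_y, p_x) ≈ 147.18°.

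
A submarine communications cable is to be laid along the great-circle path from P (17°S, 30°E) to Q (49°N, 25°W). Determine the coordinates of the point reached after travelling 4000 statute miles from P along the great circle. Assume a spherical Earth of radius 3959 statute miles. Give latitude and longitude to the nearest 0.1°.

Convert each endpoint to a unit vector on the sphere (x = cos φ cos λ, y = cos φ sin λ, z = sin φ).
The central angle between the endpoints is δ = arccos(p₁·p₂) ≈ 1.431 rad (82.0°). The total great-circle distance is δ·R ≈ 1.431 × 3959 ≈ 5666 mi, so the target fraction is f = 4000/5666 ≈ 0.706.
Interpolate at f ≈ 0.706 with slerp weights a = sin((1−f)δ)/sin δ ≈ 0.412, b = sin(fδ)/sin δ ≈ 0.855.
p = a·p₁ + b·p₂ ≈ (0.850, -0.040, 0.525); φ = arcsin(p_z) ≈ 31.66°, λ = atan2(p_y, p_x) ≈ -2.69°.

≈ (31.7°N, 2.7°W)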